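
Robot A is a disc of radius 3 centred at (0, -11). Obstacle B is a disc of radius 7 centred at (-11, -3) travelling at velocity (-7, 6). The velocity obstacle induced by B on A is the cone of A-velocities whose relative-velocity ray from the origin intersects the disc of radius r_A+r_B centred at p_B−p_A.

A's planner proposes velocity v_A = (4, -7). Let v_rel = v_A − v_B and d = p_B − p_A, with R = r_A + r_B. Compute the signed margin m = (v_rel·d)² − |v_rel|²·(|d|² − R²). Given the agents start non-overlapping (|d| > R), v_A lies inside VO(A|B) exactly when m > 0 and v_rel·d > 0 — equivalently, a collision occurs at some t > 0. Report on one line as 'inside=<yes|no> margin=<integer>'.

d = (-11, 8),  |d|² = 185;  R = 3+7 = 10,  c = 185−10² = 85
v_rel = (11, -13),  |v_rel|² = 290;  v_rel·d = (11)·(-11) + (-13)·(8) = -225
290·t² + 450·t + 85 = 0  ⇒  m = (-225)² − 290·85 = 25975
m = 25975 > 0,  v_rel·d = -225 < 0  ⇒  outside

inside=no margin=25975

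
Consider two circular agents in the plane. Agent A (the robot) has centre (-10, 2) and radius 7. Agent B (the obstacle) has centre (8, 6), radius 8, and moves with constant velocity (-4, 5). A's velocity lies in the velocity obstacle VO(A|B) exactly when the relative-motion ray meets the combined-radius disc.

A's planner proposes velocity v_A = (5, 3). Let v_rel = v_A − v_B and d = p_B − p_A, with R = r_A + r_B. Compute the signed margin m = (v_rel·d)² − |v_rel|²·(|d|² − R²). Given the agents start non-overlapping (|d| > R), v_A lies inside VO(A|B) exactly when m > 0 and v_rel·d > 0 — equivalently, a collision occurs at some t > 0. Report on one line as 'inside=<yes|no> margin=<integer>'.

d = (18, 4),  |d|² = 340;  R = 7+8 = 15,  c = 340−15² = 115
v_rel = (9, -2),  |v_rel|² = 85;  v_rel·d = (9)·(18) + (-2)·(4) = 154
85·t² − 308·t + 115 = 0  ⇒  m = 154² − 85·115 = 13941
m = 13941 > 0,  v_rel·d = 154 > 0  ⇒  inside

inside=yes margin=13941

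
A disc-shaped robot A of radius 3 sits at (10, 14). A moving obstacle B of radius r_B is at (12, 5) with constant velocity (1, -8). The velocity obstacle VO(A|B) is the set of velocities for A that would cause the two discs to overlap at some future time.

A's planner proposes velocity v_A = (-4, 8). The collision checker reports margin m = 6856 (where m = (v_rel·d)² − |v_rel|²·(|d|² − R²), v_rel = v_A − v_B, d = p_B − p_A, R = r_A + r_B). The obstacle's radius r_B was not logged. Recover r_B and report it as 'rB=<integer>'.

m = 6856
d = (2, -9);  v_rel = (-5, 16),  |v_rel|² = 281
v_rel×d = (-5)·(-9) − (16)·(2) = 13
since m = R²·281 − 13²:  R² = (169 + 6856) / 281 = 25
R = √25 = 5  ⇒  r_B = 5 − 3 = 2

rB=2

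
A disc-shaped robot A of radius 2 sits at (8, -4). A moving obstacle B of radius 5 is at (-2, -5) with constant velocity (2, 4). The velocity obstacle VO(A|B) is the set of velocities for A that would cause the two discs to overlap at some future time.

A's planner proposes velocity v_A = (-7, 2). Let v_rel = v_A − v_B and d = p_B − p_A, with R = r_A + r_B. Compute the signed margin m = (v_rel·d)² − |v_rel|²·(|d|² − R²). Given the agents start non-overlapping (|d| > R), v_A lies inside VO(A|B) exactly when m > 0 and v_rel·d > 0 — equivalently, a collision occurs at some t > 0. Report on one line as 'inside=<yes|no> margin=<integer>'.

d = (-10, -1),  |d|² = 101;  R = 2+5 = 7,  c = 101−7² = 52
v_rel = (-9, -2),  |v_rel|² = 85;  v_rel·d = (-9)·(-10) + (-2)·(-1) = 92
85·t² − 184·t + 52 = 0  ⇒  m = 92² − 85·52 = 4044
m = 4044 > 0,  v_rel·d = 92 > 0  ⇒  inside

inside=yes margin=4044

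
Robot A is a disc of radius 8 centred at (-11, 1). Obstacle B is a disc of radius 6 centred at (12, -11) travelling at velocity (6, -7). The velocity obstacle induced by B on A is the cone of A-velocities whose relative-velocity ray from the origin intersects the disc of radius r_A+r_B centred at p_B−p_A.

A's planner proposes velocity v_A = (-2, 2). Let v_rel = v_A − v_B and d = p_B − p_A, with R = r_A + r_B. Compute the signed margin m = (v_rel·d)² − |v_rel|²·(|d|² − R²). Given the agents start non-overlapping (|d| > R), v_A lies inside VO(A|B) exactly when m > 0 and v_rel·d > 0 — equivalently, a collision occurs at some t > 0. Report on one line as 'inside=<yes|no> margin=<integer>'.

d = (23, -12),  |d|² = 673;  R = 8+6 = 14,  c = 673−14² = 477
v_rel = (-8, 9),  |v_rel|² = 145;  v_rel·d = (-8)·(23) + (9)·(-12) = -292
145·t² + 584·t + 477 = 0  ⇒  m = (-292)² − 145·477 = 16099
m = 16099 > 0,  v_rel·d = -292 < 0  ⇒  outside

inside=no margin=16099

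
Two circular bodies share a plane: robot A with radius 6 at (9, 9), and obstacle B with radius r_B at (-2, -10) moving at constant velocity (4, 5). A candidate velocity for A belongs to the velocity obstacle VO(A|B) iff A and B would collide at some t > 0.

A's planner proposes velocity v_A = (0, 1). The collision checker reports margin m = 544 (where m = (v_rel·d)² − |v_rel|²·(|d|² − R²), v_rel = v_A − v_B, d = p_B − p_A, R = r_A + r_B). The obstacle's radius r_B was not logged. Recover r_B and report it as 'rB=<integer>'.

m = 544
d = (-11, -19);  v_rel = (-4, -4),  |v_rel|² = 32
v_rel×d = (-4)·(-19) − (-4)·(-11) = 32
since m = R²·32 − 32²:  R² = (1024 + 544) / 32 = 49
R = √49 = 7  ⇒  r_B = 7 − 6 = 1

rB=1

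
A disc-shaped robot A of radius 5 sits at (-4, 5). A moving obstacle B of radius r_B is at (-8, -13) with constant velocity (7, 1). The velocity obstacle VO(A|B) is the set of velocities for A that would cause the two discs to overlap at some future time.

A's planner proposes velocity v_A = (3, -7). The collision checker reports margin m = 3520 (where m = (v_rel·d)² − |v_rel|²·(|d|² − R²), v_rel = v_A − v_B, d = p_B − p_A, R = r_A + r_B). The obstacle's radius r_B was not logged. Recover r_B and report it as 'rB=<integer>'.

m = 3520
d = (-4, -18);  v_rel = (-4, -8),  |v_rel|² = 80
v_rel×d = (-4)·(-18) − (-8)·(-4) = 40
since m = R²·80 − 40²:  R² = (1600 + 3520) / 80 = 64
R = √64 = 8  ⇒  r_B = 8 − 5 = 3

rB=3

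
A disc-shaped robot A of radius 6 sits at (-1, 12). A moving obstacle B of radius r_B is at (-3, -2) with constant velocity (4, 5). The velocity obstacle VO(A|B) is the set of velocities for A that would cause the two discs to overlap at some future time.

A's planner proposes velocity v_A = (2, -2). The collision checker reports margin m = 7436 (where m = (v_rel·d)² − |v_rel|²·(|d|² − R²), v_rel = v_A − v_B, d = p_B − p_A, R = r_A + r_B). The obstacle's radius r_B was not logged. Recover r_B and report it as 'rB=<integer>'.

m = 7436
d = (-2, -14);  v_rel = (-2, -7),  |v_rel|² = 53
v_rel×d = (-2)·(-14) − (-7)·(-2) = 14
since m = R²·53 − 14²:  R² = (196 + 7436) / 53 = 144
R = √144 = 12  ⇒  r_B = 12 − 6 = 6

rB=6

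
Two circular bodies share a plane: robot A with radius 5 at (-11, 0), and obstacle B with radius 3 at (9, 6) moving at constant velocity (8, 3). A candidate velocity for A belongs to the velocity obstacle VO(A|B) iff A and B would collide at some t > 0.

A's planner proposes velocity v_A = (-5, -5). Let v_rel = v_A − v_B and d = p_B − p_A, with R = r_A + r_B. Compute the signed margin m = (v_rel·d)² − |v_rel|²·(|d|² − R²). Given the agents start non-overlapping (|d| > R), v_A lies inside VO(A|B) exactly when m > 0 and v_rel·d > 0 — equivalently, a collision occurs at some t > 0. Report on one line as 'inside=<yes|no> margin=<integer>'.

d = (20, 6),  |d|² = 436;  R = 5+3 = 8,  c = 436−8² = 372
v_rel = (-13, -8),  |v_rel|² = 233;  v_rel·d = (-13)·(20) + (-8)·(6) = -308
233·t² + 616·t + 372 = 0  ⇒  m = (-308)² − 233·372 = 8188
m = 8188 > 0,  v_rel·d = -308 < 0  ⇒  outside

inside=no margin=8188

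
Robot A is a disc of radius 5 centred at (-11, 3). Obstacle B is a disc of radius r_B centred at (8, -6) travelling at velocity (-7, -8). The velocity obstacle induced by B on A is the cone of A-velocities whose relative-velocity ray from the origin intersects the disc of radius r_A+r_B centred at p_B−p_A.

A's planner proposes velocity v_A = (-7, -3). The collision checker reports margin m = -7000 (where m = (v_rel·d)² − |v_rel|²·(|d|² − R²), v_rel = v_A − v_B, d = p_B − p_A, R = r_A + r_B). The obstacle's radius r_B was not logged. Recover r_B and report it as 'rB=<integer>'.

m = -7000
d = (19, -9);  v_rel = (0, 5),  |v_rel|² = 25
v_rel×d = (0)·(-9) − (5)·(19) = -95
since m = R²·25 − (-95)²:  R² = (9025 + -7000) / 25 = 81
R = √81 = 9  ⇒  r_B = 9 − 5 = 4

rB=4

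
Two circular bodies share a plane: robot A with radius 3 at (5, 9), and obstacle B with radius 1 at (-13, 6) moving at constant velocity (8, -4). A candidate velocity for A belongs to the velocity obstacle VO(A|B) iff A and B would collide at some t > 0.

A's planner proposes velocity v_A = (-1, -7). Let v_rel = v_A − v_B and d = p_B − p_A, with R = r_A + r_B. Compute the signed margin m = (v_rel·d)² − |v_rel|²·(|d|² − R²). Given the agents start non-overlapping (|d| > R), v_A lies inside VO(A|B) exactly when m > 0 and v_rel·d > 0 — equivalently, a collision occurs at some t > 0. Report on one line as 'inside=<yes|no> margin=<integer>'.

d = (-18, -3),  |d|² = 333;  R = 3+1 = 4,  c = 333−4² = 317
v_rel = (-9, -3),  |v_rel|² = 90;  v_rel·d = (-9)·(-18) + (-3)·(-3) = 171
90·t² − 342·t + 317 = 0  ⇒  m = 171² − 90·317 = 711
m = 711 > 0,  v_rel·d = 171 > 0  ⇒  inside

inside=yes margin=711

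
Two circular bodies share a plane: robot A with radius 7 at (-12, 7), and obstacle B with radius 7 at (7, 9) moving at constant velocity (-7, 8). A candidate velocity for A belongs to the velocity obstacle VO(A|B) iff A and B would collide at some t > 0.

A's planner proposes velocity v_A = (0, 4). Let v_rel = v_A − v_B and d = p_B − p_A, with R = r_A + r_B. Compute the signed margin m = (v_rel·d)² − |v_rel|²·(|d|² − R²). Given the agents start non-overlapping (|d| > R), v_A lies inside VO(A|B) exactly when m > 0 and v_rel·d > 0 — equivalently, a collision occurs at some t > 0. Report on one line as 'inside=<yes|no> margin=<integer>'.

d = (19, 2),  |d|² = 365;  R = 7+7 = 14,  c = 365−14² = 169
v_rel = (7, -4),  |v_rel|² = 65;  v_rel·d = (7)·(19) + (-4)·(2) = 125
65·t² − 250·t + 169 = 0  ⇒  m = 125² − 65·169 = 4640
m = 4640 > 0,  v_rel·d = 125 > 0  ⇒  inside

inside=yes margin=4640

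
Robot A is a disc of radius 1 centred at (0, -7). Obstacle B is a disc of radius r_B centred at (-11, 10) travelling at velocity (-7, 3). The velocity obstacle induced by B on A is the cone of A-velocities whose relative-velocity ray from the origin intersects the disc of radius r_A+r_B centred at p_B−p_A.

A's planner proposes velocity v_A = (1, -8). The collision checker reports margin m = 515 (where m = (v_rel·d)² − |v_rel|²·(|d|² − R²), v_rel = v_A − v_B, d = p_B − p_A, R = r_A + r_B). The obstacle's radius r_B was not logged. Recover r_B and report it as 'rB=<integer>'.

m = 515
d = (-11, 17);  v_rel = (8, -11),  |v_rel|² = 185
v_rel×d = (8)·(17) − (-11)·(-11) = 15
since m = R²·185 − 15²:  R² = (225 + 515) / 185 = 4
R = √4 = 2  ⇒  r_B = 2 − 1 = 1

rB=1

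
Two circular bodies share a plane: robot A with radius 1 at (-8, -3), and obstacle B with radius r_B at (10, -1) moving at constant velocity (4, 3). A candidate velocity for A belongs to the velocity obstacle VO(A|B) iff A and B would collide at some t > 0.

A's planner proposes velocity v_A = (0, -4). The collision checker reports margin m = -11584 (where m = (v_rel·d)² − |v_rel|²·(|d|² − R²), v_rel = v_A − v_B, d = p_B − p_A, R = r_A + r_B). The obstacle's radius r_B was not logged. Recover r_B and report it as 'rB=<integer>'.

m = -11584
d = (18, 2);  v_rel = (-4, -7),  |v_rel|² = 65
v_rel×d = (-4)·(2) − (-7)·(18) = 118
since m = R²·65 − 118²:  R² = (13924 + -11584) / 65 = 36
R = √36 = 6  ⇒  r_B = 6 − 1 = 5

rB=5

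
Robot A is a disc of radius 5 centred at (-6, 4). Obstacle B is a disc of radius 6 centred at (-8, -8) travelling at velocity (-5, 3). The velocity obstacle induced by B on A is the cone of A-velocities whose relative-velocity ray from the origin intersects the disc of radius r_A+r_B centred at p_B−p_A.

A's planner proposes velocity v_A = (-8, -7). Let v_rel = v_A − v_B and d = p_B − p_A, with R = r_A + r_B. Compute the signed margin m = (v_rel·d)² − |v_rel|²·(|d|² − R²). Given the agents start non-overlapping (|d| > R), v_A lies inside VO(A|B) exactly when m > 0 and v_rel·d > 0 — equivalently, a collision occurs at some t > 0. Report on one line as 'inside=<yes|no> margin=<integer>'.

d = (-2, -12),  |d|² = 148;  R = 5+6 = 11,  c = 148−11² = 27
v_rel = (-3, -10),  |v_rel|² = 109;  v_rel·d = (-3)·(-2) + (-10)·(-12) = 126
109·t² − 252·t + 27 = 0  ⇒  m = 126² − 109·27 = 12933
m = 12933 > 0,  v_rel·d = 126 > 0  ⇒  inside

inside=yes margin=12933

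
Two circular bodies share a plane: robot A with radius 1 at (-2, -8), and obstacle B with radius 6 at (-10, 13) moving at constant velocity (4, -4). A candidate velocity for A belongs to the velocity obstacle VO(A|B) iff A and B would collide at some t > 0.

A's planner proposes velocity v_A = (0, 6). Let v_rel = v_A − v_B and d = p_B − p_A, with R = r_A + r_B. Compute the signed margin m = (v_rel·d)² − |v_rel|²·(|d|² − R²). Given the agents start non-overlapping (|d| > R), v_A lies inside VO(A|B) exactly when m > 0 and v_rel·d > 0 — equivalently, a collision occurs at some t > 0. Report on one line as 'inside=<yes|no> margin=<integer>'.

d = (-8, 21),  |d|² = 505;  R = 1+6 = 7,  c = 505−7² = 456
v_rel = (-4, 10),  |v_rel|² = 116;  v_rel·d = (-4)·(-8) + (10)·(21) = 242
116·t² − 484·t + 456 = 0  ⇒  m = 242² − 116·456 = 5668
m = 5668 > 0,  v_rel·d = 242 > 0  ⇒  inside

inside=yes margin=5668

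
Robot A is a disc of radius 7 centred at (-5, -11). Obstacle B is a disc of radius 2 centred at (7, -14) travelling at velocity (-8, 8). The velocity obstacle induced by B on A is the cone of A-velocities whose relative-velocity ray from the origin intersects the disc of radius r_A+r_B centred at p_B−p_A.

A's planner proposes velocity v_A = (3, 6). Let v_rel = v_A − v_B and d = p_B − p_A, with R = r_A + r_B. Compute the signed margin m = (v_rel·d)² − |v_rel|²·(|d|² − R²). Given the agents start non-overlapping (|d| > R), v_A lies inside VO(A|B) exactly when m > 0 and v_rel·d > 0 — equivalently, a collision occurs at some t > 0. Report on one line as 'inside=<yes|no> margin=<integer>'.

d = (12, -3),  |d|² = 153;  R = 7+2 = 9,  c = 153−9² = 72
v_rel = (11, -2),  |v_rel|² = 125;  v_rel·d = (11)·(12) + (-2)·(-3) = 138
125·t² − 276·t + 72 = 0  ⇒  m = 138² − 125·72 = 10044
m = 10044 > 0,  v_rel·d = 138 > 0  ⇒  inside

inside=yes margin=10044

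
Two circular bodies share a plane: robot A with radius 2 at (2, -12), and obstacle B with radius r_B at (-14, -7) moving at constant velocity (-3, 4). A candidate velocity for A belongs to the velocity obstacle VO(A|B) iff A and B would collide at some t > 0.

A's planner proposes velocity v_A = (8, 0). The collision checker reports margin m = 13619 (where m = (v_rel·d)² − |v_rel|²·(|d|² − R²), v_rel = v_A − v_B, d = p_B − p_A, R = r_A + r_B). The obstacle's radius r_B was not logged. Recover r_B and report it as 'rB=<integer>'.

m = 13619
d = (-16, 5);  v_rel = (11, -4),  |v_rel|² = 137
v_rel×d = (11)·(5) − (-4)·(-16) = -9
since m = R²·137 − (-9)²:  R² = (81 + 13619) / 137 = 100
R = √100 = 10  ⇒  r_B = 10 − 2 = 8

rB=8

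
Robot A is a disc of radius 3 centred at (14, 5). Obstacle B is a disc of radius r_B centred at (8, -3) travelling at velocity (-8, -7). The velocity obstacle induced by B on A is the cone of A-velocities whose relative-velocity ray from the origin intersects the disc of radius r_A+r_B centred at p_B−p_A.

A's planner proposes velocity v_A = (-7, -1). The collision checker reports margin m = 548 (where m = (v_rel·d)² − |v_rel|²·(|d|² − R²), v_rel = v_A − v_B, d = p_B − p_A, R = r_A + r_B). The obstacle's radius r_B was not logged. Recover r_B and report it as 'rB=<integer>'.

m = 548
d = (-6, -8);  v_rel = (1, 6),  |v_rel|² = 37
v_rel×d = (1)·(-8) − (6)·(-6) = 28
since m = R²·37 − 28²:  R² = (784 + 548) / 37 = 36
R = √36 = 6  ⇒  r_B = 6 − 3 = 3

rB=3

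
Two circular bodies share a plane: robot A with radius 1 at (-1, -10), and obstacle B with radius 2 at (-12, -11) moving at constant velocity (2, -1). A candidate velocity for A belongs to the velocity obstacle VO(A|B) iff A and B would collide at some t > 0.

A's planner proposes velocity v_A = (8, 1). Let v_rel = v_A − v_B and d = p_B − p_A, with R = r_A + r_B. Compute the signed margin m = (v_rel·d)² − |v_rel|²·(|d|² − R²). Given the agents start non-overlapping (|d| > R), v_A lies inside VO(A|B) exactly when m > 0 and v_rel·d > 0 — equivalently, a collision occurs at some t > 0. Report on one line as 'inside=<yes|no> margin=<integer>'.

d = (-11, -1),  |d|² = 122;  R = 1+2 = 3,  c = 122−3² = 113
v_rel = (6, 2),  |v_rel|² = 40;  v_rel·d = (6)·(-11) + (2)·(-1) = -68
40·t² + 136·t + 113 = 0  ⇒  m = (-68)² − 40·113 = 104
m = 104 > 0,  v_rel·d = -68 < 0  ⇒  outside

inside=no margin=104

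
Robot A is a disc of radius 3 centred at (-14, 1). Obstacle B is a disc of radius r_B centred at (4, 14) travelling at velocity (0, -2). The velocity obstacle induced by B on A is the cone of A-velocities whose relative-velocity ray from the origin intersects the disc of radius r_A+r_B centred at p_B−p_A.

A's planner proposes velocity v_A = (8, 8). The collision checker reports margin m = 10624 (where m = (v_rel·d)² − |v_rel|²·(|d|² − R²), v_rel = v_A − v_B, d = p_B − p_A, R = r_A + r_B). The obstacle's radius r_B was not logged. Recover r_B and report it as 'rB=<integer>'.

m = 10624
d = (18, 13);  v_rel = (8, 10),  |v_rel|² = 164
v_rel×d = (8)·(13) − (10)·(18) = -76
since m = R²·164 − (-76)²:  R² = (5776 + 10624) / 164 = 100
R = √100 = 10  ⇒  r_B = 10 − 3 = 7

rB=7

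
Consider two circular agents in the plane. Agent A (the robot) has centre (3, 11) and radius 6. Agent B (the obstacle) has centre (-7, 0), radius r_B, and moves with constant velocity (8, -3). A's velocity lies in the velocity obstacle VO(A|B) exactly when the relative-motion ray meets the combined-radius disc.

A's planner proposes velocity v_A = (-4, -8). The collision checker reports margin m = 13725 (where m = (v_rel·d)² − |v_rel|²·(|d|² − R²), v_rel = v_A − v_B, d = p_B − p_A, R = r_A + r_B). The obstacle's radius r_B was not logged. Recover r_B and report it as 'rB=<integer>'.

m = 13725
d = (-10, -11);  v_rel = (-12, -5),  |v_rel|² = 169
v_rel×d = (-12)·(-11) − (-5)·(-10) = 82
since m = R²·169 − 82²:  R² = (6724 + 13725) / 169 = 121
R = √121 = 11  ⇒  r_B = 11 − 6 = 5

rB=5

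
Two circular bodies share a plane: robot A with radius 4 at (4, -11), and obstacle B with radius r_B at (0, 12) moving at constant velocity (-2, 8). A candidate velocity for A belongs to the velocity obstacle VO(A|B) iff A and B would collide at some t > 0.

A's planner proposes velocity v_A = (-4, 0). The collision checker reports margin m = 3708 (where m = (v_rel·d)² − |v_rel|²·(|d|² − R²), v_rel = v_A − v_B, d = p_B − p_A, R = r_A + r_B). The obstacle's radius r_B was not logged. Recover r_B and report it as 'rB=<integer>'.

m = 3708
d = (-4, 23);  v_rel = (-2, -8),  |v_rel|² = 68
v_rel×d = (-2)·(23) − (-8)·(-4) = -78
since m = R²·68 − (-78)²:  R² = (6084 + 3708) / 68 = 144
R = √144 = 12  ⇒  r_B = 12 − 4 = 8

rB=8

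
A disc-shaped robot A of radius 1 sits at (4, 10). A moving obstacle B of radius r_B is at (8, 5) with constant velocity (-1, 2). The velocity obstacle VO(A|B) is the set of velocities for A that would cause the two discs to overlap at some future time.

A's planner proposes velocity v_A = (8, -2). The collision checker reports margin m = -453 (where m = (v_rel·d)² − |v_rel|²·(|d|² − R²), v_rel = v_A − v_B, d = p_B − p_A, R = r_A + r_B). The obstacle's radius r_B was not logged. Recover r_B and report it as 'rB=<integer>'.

m = -453
d = (4, -5);  v_rel = (9, -4),  |v_rel|² = 97
v_rel×d = (9)·(-5) − (-4)·(4) = -29
since m = R²·97 − (-29)²:  R² = (841 + -453) / 97 = 4
R = √4 = 2  ⇒  r_B = 2 − 1 = 1

rB=1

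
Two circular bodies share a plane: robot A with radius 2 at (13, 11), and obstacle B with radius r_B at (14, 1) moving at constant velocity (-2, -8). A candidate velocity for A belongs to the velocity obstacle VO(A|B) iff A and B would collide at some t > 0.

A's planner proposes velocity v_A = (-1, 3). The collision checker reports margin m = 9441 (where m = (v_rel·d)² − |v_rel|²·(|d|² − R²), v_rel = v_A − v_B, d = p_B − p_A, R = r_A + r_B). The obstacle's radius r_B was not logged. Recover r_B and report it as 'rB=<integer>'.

m = 9441
d = (1, -10);  v_rel = (1, 11),  |v_rel|² = 122
v_rel×d = (1)·(-10) − (11)·(1) = -21
since m = R²·122 − (-21)²:  R² = (441 + 9441) / 122 = 81
R = √81 = 9  ⇒  r_B = 9 − 2 = 7

rB=7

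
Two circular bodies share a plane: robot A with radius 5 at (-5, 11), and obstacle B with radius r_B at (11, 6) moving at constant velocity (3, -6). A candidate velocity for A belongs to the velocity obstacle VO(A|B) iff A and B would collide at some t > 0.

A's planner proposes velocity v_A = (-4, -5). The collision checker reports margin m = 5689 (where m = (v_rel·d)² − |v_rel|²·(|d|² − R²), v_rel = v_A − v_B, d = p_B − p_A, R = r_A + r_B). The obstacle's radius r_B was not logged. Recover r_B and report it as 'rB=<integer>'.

m = 5689
d = (16, -5);  v_rel = (-7, 1),  |v_rel|² = 50
v_rel×d = (-7)·(-5) − (1)·(16) = 19
since m = R²·50 − 19²:  R² = (361 + 5689) / 50 = 121
R = √121 = 11  ⇒  r_B = 11 − 5 = 6

rB=6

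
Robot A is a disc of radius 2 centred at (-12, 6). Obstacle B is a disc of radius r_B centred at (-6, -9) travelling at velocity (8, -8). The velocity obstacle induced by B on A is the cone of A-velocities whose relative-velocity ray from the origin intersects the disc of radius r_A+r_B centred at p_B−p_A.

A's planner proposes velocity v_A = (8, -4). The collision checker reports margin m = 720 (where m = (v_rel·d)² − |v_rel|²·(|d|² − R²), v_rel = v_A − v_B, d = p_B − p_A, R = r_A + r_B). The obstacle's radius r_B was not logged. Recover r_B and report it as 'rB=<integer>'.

m = 720
d = (6, -15);  v_rel = (0, 4),  |v_rel|² = 16
v_rel×d = (0)·(-15) − (4)·(6) = -24
since m = R²·16 − (-24)²:  R² = (576 + 720) / 16 = 81
R = √81 = 9  ⇒  r_B = 9 − 2 = 7

rB=7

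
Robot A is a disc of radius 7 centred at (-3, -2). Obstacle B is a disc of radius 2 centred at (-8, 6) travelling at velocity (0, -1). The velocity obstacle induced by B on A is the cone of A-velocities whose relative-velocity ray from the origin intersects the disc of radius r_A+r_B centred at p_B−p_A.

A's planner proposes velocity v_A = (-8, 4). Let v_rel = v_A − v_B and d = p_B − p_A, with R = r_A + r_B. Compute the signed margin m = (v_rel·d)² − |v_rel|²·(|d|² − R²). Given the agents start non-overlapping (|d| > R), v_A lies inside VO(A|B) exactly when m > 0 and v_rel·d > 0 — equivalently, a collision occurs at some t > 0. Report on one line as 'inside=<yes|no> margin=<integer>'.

d = (-5, 8),  |d|² = 89;  R = 7+2 = 9,  c = 89−9² = 8
v_rel = (-8, 5),  |v_rel|² = 89;  v_rel·d = (-8)·(-5) + (5)·(8) = 80
89·t² − 160·t + 8 = 0  ⇒  m = 80² − 89·8 = 5688
m = 5688 > 0,  v_rel·d = 80 > 0  ⇒  inside

inside=yes margin=5688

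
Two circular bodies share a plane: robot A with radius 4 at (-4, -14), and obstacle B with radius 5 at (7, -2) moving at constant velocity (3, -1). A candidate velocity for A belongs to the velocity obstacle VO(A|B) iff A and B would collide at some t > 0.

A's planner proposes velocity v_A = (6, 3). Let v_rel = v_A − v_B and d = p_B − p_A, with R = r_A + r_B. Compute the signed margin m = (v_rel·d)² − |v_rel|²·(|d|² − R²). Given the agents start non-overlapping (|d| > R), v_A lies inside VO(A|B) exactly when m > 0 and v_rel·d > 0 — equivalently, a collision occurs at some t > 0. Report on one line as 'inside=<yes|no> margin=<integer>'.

d = (11, 12),  |d|² = 265;  R = 4+5 = 9,  c = 265−9² = 184
v_rel = (3, 4),  |v_rel|² = 25;  v_rel·d = (3)·(11) + (4)·(12) = 81
25·t² − 162·t + 184 = 0  ⇒  m = 81² − 25·184 = 1961
m = 1961 > 0,  v_rel·d = 81 > 0  ⇒  inside

inside=yes margin=1961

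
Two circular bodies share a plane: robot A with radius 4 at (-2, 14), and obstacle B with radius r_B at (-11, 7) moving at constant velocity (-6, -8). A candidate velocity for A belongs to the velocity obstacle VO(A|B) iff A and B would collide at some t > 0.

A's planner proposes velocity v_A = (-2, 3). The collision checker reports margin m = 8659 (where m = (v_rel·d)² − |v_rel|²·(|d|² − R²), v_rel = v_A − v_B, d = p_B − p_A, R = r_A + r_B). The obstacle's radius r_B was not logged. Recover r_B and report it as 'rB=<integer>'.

m = 8659
d = (-9, -7);  v_rel = (4, 11),  |v_rel|² = 137
v_rel×d = (4)·(-7) − (11)·(-9) = 71
since m = R²·137 − 71²:  R² = (5041 + 8659) / 137 = 100
R = √100 = 10  ⇒  r_B = 10 − 4 = 6

rB=6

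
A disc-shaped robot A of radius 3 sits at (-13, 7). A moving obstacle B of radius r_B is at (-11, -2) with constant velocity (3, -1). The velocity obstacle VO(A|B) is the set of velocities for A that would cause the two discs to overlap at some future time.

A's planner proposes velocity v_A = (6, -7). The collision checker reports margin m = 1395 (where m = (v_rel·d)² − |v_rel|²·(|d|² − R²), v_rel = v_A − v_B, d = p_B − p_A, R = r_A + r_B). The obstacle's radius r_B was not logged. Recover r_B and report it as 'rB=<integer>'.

m = 1395
d = (2, -9);  v_rel = (3, -6),  |v_rel|² = 45
v_rel×d = (3)·(-9) − (-6)·(2) = -15
since m = R²·45 − (-15)²:  R² = (225 + 1395) / 45 = 36
R = √36 = 6  ⇒  r_B = 6 − 3 = 3

rB=3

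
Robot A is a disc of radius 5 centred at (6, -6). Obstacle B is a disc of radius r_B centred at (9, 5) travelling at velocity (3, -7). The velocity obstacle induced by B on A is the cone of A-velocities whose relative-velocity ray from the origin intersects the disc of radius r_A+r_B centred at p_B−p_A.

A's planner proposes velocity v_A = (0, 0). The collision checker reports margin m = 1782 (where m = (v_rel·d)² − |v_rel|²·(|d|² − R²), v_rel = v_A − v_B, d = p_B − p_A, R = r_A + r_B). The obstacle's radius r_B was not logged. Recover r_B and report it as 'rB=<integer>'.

m = 1782
d = (3, 11);  v_rel = (-3, 7),  |v_rel|² = 58
v_rel×d = (-3)·(11) − (7)·(3) = -54
since m = R²·58 − (-54)²:  R² = (2916 + 1782) / 58 = 81
R = √81 = 9  ⇒  r_B = 9 − 5 = 4

rB=4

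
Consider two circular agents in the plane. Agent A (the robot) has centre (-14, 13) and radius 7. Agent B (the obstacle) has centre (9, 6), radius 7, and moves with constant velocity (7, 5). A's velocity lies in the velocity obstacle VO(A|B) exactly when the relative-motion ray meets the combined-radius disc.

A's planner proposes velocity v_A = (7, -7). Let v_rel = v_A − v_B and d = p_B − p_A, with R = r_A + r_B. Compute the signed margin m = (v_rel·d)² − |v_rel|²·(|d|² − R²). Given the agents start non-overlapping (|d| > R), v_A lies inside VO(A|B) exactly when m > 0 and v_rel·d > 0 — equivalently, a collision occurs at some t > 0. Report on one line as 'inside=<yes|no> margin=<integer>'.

d = (23, -7),  |d|² = 578;  R = 7+7 = 14,  c = 578−14² = 382
v_rel = (0, -12),  |v_rel|² = 144;  v_rel·d = (0)·(23) + (-12)·(-7) = 84
144·t² − 168·t + 382 = 0  ⇒  m = 84² − 144·382 = -47952
m = -47952 < 0,  v_rel·d = 84 > 0  ⇒  outside

inside=no margin=-47952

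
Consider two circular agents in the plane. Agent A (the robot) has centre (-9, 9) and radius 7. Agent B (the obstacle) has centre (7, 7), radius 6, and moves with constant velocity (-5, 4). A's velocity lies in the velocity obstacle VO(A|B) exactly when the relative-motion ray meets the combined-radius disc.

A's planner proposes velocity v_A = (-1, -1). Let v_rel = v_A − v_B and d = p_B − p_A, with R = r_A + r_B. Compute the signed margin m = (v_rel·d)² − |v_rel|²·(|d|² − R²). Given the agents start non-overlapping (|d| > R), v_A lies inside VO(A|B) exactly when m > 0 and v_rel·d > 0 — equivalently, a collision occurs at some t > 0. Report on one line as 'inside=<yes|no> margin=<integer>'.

d = (16, -2),  |d|² = 260;  R = 7+6 = 13,  c = 260−13² = 91
v_rel = (4, -5),  |v_rel|² = 41;  v_rel·d = (4)·(16) + (-5)·(-2) = 74
41·t² − 148·t + 91 = 0  ⇒  m = 74² − 41·91 = 1745
m = 1745 > 0,  v_rel·d = 74 > 0  ⇒  inside

inside=yes margin=1745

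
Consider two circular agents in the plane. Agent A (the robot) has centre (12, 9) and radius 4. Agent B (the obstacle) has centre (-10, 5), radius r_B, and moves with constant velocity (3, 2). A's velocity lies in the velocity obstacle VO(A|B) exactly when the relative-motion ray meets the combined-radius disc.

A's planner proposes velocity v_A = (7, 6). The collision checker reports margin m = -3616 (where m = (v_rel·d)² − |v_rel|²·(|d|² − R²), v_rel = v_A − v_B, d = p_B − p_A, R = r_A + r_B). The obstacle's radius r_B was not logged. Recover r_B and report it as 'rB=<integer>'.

m = -3616
d = (-22, -4);  v_rel = (4, 4),  |v_rel|² = 32
v_rel×d = (4)·(-4) − (4)·(-22) = 72
since m = R²·32 − 72²:  R² = (5184 + -3616) / 32 = 49
R = √49 = 7  ⇒  r_B = 7 − 4 = 3

rB=3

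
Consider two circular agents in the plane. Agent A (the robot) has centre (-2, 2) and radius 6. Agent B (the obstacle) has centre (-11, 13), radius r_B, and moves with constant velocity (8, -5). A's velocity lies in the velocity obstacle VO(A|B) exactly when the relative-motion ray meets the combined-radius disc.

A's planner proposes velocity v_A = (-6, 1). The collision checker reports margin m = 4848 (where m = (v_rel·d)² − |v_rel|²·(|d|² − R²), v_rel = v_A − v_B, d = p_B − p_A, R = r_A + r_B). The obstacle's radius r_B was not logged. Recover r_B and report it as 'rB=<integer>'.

m = 4848
d = (-9, 11);  v_rel = (-14, 6),  |v_rel|² = 232
v_rel×d = (-14)·(11) − (6)·(-9) = -100
since m = R²·232 − (-100)²:  R² = (10000 + 4848) / 232 = 64
R = √64 = 8  ⇒  r_B = 8 − 6 = 2

rB=2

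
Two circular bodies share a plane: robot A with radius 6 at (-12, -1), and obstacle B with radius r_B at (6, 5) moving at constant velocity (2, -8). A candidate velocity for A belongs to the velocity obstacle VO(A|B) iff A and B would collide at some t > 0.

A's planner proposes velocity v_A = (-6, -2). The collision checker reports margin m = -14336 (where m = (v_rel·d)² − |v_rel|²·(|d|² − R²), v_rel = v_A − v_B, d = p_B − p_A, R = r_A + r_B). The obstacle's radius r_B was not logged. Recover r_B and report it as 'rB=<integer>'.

m = -14336
d = (18, 6);  v_rel = (-8, 6),  |v_rel|² = 100
v_rel×d = (-8)·(6) − (6)·(18) = -156
since m = R²·100 − (-156)²:  R² = (24336 + -14336) / 100 = 100
R = √100 = 10  ⇒  r_B = 10 − 6 = 4

rB=4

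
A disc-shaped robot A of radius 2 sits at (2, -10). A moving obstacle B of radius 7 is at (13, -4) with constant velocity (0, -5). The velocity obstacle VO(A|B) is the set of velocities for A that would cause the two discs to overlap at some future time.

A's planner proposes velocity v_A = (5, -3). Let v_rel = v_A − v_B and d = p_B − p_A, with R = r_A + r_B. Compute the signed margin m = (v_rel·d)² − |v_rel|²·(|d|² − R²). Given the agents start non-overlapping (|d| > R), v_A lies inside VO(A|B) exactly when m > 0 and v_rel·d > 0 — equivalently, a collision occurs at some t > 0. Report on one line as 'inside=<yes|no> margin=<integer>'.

d = (11, 6),  |d|² = 157;  R = 2+7 = 9,  c = 157−9² = 76
v_rel = (5, 2),  |v_rel|² = 29;  v_rel·d = (5)·(11) + (2)·(6) = 67
29·t² − 134·t + 76 = 0  ⇒  m = 67² − 29·76 = 2285
m = 2285 > 0,  v_rel·d = 67 > 0  ⇒  inside

inside=yes margin=2285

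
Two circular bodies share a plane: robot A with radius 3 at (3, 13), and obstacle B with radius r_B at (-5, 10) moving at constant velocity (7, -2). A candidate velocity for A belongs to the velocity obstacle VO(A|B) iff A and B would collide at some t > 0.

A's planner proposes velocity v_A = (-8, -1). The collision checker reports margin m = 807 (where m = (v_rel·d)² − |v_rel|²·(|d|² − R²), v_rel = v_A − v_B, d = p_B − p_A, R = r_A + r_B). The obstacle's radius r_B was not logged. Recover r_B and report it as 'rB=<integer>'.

m = 807
d = (-8, -3);  v_rel = (-15, 1),  |v_rel|² = 226
v_rel×d = (-15)·(-3) − (1)·(-8) = 53
since m = R²·226 − 53²:  R² = (2809 + 807) / 226 = 16
R = √16 = 4  ⇒  r_B = 4 − 3 = 1

rB=1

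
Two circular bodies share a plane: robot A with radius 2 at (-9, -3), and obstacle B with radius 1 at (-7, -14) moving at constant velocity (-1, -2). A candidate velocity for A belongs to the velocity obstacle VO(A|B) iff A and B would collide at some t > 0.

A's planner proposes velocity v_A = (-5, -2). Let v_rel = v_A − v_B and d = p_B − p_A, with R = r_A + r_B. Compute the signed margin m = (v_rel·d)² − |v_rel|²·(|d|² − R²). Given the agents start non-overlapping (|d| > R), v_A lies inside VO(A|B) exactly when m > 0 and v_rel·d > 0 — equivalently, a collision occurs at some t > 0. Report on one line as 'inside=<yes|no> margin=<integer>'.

d = (2, -11),  |d|² = 125;  R = 2+1 = 3,  c = 125−3² = 116
v_rel = (-4, 0),  |v_rel|² = 16;  v_rel·d = (-4)·(2) + (0)·(-11) = -8
16·t² + 16·t + 116 = 0  ⇒  m = (-8)² − 16·116 = -1792
m = -1792 < 0,  v_rel·d = -8 < 0  ⇒  outside

inside=no margin=-1792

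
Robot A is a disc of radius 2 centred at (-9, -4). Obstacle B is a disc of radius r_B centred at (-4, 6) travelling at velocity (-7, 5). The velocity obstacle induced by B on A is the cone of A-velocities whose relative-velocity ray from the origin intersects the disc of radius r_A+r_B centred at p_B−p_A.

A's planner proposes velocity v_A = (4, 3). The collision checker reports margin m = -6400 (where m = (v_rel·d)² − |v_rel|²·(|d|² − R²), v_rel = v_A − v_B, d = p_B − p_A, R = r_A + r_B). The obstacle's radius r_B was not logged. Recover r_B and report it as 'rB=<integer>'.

m = -6400
d = (5, 10);  v_rel = (11, -2),  |v_rel|² = 125
v_rel×d = (11)·(10) − (-2)·(5) = 120
since m = R²·125 − 120²:  R² = (14400 + -6400) / 125 = 64
R = √64 = 8  ⇒  r_B = 8 − 2 = 6

rB=6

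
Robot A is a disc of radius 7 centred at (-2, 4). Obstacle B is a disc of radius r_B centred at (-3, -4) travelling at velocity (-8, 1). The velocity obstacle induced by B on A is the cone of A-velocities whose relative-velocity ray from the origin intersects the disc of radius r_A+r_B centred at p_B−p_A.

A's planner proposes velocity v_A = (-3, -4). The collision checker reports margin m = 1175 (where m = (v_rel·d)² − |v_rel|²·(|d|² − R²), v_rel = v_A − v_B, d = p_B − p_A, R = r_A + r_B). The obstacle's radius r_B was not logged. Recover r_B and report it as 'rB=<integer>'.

m = 1175
d = (-1, -8);  v_rel = (5, -5),  |v_rel|² = 50
v_rel×d = (5)·(-8) − (-5)·(-1) = -45
since m = R²·50 − (-45)²:  R² = (2025 + 1175) / 50 = 64
R = √64 = 8  ⇒  r_B = 8 − 7 = 1

rB=1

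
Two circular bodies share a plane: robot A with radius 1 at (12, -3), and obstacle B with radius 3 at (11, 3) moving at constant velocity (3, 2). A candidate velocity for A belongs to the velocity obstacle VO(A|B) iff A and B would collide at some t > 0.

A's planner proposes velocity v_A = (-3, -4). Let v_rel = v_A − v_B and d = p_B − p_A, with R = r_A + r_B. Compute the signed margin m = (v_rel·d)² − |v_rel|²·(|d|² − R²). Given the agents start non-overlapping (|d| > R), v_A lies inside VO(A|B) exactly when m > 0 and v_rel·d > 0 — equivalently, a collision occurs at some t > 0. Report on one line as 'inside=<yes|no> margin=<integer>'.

d = (-1, 6),  |d|² = 37;  R = 1+3 = 4,  c = 37−4² = 21
v_rel = (-6, -6),  |v_rel|² = 72;  v_rel·d = (-6)·(-1) + (-6)·(6) = -30
72·t² + 60·t + 21 = 0  ⇒  m = (-30)² − 72·21 = -612
m = -612 < 0,  v_rel·d = -30 < 0  ⇒  outside

inside=no margin=-612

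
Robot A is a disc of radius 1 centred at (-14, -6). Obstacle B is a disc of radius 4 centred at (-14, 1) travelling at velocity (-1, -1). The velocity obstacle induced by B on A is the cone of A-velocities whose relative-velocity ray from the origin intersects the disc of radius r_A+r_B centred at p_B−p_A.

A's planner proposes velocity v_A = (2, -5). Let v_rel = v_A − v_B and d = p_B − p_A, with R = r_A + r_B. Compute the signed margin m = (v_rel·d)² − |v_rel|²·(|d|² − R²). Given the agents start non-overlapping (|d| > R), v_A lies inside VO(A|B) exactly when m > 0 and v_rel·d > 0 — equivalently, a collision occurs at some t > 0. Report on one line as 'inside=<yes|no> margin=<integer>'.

d = (0, 7),  |d|² = 49;  R = 1+4 = 5,  c = 49−5² = 24
v_rel = (3, -4),  |v_rel|² = 25;  v_rel·d = (3)·(0) + (-4)·(7) = -28
25·t² + 56·t + 24 = 0  ⇒  m = (-28)² − 25·24 = 184
m = 184 > 0,  v_rel·d = -28 < 0  ⇒  outside

inside=no margin=184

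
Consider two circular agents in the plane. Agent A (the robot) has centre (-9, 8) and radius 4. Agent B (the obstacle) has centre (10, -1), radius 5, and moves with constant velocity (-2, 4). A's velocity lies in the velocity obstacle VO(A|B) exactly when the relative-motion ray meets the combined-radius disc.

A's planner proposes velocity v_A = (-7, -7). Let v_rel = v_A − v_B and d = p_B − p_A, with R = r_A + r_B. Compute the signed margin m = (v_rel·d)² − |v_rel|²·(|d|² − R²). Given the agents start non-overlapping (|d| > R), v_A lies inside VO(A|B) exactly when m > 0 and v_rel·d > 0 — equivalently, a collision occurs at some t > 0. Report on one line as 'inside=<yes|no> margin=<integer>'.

d = (19, -9),  |d|² = 442;  R = 4+5 = 9,  c = 442−9² = 361
v_rel = (-5, -11),  |v_rel|² = 146;  v_rel·d = (-5)·(19) + (-11)·(-9) = 4
146·t² − 8·t + 361 = 0  ⇒  m = 4² − 146·361 = -52690
m = -52690 < 0,  v_rel·d = 4 > 0  ⇒  outside

inside=no margin=-52690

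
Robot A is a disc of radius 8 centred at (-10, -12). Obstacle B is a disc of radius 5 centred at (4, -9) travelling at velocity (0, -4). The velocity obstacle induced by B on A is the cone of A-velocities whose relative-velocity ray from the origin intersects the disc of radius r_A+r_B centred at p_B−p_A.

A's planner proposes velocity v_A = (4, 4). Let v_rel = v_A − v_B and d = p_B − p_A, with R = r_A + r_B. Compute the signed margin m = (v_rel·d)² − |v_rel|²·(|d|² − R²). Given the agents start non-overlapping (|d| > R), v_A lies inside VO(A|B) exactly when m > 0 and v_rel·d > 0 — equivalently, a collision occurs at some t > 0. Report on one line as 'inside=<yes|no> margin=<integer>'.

d = (14, 3),  |d|² = 205;  R = 8+5 = 13,  c = 205−13² = 36
v_rel = (4, 8),  |v_rel|² = 80;  v_rel·d = (4)·(14) + (8)·(3) = 80
80·t² − 160·t + 36 = 0  ⇒  m = 80² − 80·36 = 3520
m = 3520 > 0,  v_rel·d = 80 > 0  ⇒  inside

inside=yes margin=3520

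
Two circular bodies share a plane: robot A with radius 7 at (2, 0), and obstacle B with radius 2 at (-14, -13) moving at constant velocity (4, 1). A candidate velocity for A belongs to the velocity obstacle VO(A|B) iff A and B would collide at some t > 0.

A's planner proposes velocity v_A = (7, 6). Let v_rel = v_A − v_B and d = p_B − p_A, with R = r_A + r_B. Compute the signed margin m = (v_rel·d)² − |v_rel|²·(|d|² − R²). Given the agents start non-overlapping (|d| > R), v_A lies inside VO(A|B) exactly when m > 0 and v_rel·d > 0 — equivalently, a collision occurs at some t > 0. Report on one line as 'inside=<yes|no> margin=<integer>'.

d = (-16, -13),  |d|² = 425;  R = 7+2 = 9,  c = 425−9² = 344
v_rel = (3, 5),  |v_rel|² = 34;  v_rel·d = (3)·(-16) + (5)·(-13) = -113
34·t² + 226·t + 344 = 0  ⇒  m = (-113)² − 34·344 = 1073
m = 1073 > 0,  v_rel·d = -113 < 0  ⇒  outside

inside=no margin=1073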